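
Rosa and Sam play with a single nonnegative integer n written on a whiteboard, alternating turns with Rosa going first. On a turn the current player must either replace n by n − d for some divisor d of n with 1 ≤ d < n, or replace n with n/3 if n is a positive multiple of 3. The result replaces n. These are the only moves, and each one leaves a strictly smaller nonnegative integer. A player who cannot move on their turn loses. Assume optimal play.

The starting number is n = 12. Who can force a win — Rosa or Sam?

Label each position W (a win for the player to move) or L (a loss). A position with no legal move is L; any other position is W exactly when some move reaches an L, and L when every move reaches a W.
n=0: no move → L
n=1: no move → L
n=2: can move to 1, which is L ⇒ W
n=3: can move to 1, which is L ⇒ W
n=4: moves to 2(W), 3(W); every one is W ⇒ L
n=5: can move to 4, which is L ⇒ W
n=6: can move to 4, which is L ⇒ W
n=7: the only move is to 6(W), a W ⇒ L
n=8: can move to 4, which is L ⇒ W
n=9: moves to 3(W), 6(W), 8(W); every one is W ⇒ L
n=10: can move to 9, which is L ⇒ W
n=11: the only move is to 10(W), a W ⇒ L
n=12: can move to 4, which is L ⇒ W
The starting position 12 is W: Rosa should move to 4, handing over an L position.

Rosa wins.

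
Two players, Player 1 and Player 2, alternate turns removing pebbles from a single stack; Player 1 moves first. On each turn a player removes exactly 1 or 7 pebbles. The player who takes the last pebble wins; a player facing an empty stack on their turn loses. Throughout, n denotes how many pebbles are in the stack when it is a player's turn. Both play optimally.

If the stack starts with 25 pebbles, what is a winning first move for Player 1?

Remove 1, leaving 24.

Build the W/L table. Terminal = L. A non-terminal position is W if it has a move to some L; otherwise it is L.
n=0: no move → L
n=1: can move to 0, which is L ⇒ W
n=2: the only move is to 1(W), a W ⇒ L
n=3: can move to 2, which is L ⇒ W
n=4: the only move is to 3(W), a W ⇒ L
n=5: can move to 4, which is L ⇒ W
n=6: the only move is to 5(W), a W ⇒ L
n=7: can move to 6, which is L ⇒ W
n=8: moves to 7(W), 1(W); every one is W ⇒ L
n=9: can move to 8, which is L ⇒ W
n=10: moves to 9(W), 3(W); every one is W ⇒ L
n=11: can move to 10, which is L ⇒ W
n=12: moves to 11(W), 5(W); every one is W ⇒ L
n=13: can move to 12, which is L ⇒ W
n=14: moves to 13(W), 7(W); every one is W ⇒ L
n=15: can move to 14, which is L ⇒ W
n=16: moves to 15(W), 9(W); every one is W ⇒ L
n=17: can move to 16, which is L ⇒ W
n=18: moves to 17(W), 11(W); every one is W ⇒ L
n=19: can move to 18, which is L ⇒ W
n=20: moves to 19(W), 13(W); every one is W ⇒ L
n=21: can move to 20, which is L ⇒ W
n=22: moves to 21(W), 15(W); every one is W ⇒ L
n=23: can move to 22, which is L ⇒ W
n=24: moves to 23(W), 17(W); every one is W ⇒ L
n=25: can move to 24, which is L ⇒ W
From 25, the L positions reachable in one move are: 24, 18. Any move reaching one of these is winning.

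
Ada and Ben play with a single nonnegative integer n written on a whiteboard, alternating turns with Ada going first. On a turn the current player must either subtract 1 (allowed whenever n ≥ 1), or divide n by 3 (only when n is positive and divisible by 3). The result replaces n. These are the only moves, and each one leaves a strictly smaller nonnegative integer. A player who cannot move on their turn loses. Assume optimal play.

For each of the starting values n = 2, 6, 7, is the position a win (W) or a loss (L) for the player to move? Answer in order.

2: L, 6: W, 7: L

Classify positions by backward induction: terminal positions (no move available) are L. From any other position, the mover wins iff some move reaches an L.
n=0: no move → L
n=1: reaches L-position 0 → W
n=2: only reaches 1(W), which is W → L
n=3: reaches L-position 2 → W
n=4: only reaches 3(W), which is W → L
n=5: reaches L-position 4 → W
n=6: reaches L-position 2 → W
n=7: only reaches 6(W), which is W → L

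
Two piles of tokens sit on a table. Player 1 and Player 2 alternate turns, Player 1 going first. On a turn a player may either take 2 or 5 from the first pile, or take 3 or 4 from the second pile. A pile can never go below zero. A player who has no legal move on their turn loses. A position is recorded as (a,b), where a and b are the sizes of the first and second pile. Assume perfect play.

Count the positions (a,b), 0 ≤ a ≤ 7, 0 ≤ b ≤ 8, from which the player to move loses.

30

Use the standard recursion: the mover loses at a terminal position; elsewhere, the mover wins exactly when some move hands the opponent an L position.
Every move lowers a or b (never raises either), so fill the grid row by row in increasing a, and left to right within a row: each cell's successors are then already labelled.
      b=0  b=1  b=2  b=3  b=4  b=5  b=6  b=7  b=8
a=0:    L    L    L    W    W    W    W    L    L
a=1:    L    L    L    W    W    W    W    L    L
a=2:    W    W    W    L    L    L    W    W    W
a=3:    W    W    W    L    L    L    W    W    W
a=4:    L    L    L    W    W    W    W    L    L
a=5:    W    W    W    W    W    W    L    W    W
a=6:    W    W    W    L    L    L    W    W    W
a=7:    L    L    L    W    W    W    W    L    L
Cells with no legal move (terminal, hence L): (0,0), (0,1), (0,2), (1,0), (1,1), (1,2).
The remaining L cells, each justified by listing all of its moves:
(0,7): only reaches (0,4)(W), (0,3)(W), all W → L
(0,8): only reaches (0,5)(W), (0,4)(W), all W → L
(1,7): only reaches (1,4)(W), (1,3)(W), all W → L
(1,8): only reaches (1,5)(W), (1,4)(W), all W → L
(2,3): only reaches (0,3)(W), (2,0)(W), all W → L
(2,4): only reaches (0,4)(W), (2,1)(W), (2,0)(W), all W → L
(2,5): only reaches (0,5)(W), (2,2)(W), (2,1)(W), all W → L
(3,3): only reaches (1,3)(W), (3,0)(W), all W → L
(3,4): only reaches (1,4)(W), (3,1)(W), (3,0)(W), all W → L
(3,5): only reaches (1,5)(W), (3,2)(W), (3,1)(W), all W → L
(4,0): only reaches (2,0)(W), which is W → L
(4,1): only reaches (2,1)(W), which is W → L
(4,2): only reaches (2,2)(W), which is W → L
(4,7): only reaches (2,7)(W), (4,4)(W), (4,3)(W), all W → L
(4,8): only reaches (2,8)(W), (4,5)(W), (4,4)(W), all W → L
(5,6): only reaches (3,6)(W), (0,6)(W), (5,3)(W), (5,2)(W), all W → L
(6,3): only reaches (4,3)(W), (1,3)(W), (6,0)(W), all W → L
(6,4): only reaches (4,4)(W), (1,4)(W), (6,1)(W), (6,0)(W), all W → L
(6,5): only reaches (4,5)(W), (1,5)(W), (6,2)(W), (6,1)(W), all W → L
(7,0): only reaches (5,0)(W), (2,0)(W), all W → L
(7,1): only reaches (5,1)(W), (2,1)(W), all W → L
(7,2): only reaches (5,2)(W), (2,2)(W), all W → L
(7,7): only reaches (5,7)(W), (2,7)(W), (7,4)(W), (7,3)(W), all W → L
(7,8): only reaches (5,8)(W), (2,8)(W), (7,5)(W), (7,4)(W), all W → L
Every other cell has at least one move into one of the L cells above, so it is W.
L cells per row: a=0: 5, a=1: 5, a=2: 3, a=3: 3, a=4: 5, a=5: 1, a=6: 3, a=7: 5; total 30.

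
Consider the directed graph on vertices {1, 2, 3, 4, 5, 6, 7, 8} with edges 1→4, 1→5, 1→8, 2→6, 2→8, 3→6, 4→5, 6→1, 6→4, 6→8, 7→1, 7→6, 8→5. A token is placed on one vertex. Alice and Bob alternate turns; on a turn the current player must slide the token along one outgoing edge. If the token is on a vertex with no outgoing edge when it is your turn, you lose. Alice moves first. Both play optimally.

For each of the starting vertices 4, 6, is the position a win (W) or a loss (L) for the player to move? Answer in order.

4: W, 6: L

Label each position W (a win for the player to move) or L (a loss). A position with no legal move is L; any other position is W exactly when some move reaches an L, and L when every move reaches a W.
Every edge goes from a vertex to one that appears earlier in the order 5, 8, 4, 1, 6, 7, 3, 2, so processing vertices in that order labels each vertex after all of its successors.
5: no outgoing edge → L
8: W (go to 5, an L position)
4: W (go to 5, an L position)
1: W (go to 5, an L position)
6: L (options 1(W), 4(W), 8(W) are all W)
7: W (go to 6, an L position)
3: W (go to 6, an L position)
2: W (go to 6, an L position)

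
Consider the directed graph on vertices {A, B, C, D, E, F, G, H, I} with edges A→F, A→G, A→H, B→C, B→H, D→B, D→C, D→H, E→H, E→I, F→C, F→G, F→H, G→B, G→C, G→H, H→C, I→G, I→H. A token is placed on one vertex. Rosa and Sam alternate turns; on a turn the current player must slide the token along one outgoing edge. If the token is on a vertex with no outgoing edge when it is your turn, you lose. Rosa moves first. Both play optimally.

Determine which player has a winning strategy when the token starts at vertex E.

Rosa wins.

Use the standard recursion: the mover loses at a terminal position; elsewhere, the mover wins exactly when some move hands the opponent an L position.
Every edge goes from a vertex to one that appears earlier in the order C, H, B, G, D, F, I, A, E, so processing vertices in that order labels each vertex after all of its successors.
C: no outgoing edge → L
H: can move to C, which is L ⇒ W
B: can move to C, which is L ⇒ W
G: can move to C, which is L ⇒ W
D: can move to C, which is L ⇒ W
F: can move to C, which is L ⇒ W
I: moves to G(W), H(W); every one is W ⇒ L
A: moves to F(W), G(W), H(W); every one is W ⇒ L
E: can move to I, which is L ⇒ W
The starting position E is W: Rosa should move to I, handing over an L position.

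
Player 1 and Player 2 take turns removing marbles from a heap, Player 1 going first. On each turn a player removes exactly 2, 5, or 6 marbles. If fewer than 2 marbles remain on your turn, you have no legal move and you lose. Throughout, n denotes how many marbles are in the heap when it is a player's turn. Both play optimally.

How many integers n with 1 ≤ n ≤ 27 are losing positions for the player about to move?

10

Positions with no move are L. A position that does have a move is losing for the player to move precisely when every available move leads to a winning position for the opponent. Fill in the labels:
n=0: no move → L
n=1: no move → L
n=2: W (go to 0, an L position)
n=3: W (go to 1, an L position)
n=4: L (sole option 2(W) is W)
n=5: W (go to 0, an L position)
n=6: W (go to 4, an L position)
n=7: W (go to 1, an L position)
n=8: L (options 6(W), 3(W), 2(W) are all W)
n=9: W (go to 4, an L position)
n=10: W (go to 8, an L position)
n=11: L (options 9(W), 6(W), 5(W) are all W)
n=12: L (options 10(W), 7(W), 6(W) are all W)
n=13: W (go to 11, an L position)
n=14: W (go to 12, an L position)
n=15: L (options 13(W), 10(W), 9(W) are all W)
n=16: W (go to 11, an L position)
n=17: W (go to 15, an L position)
n=18: W (go to 12, an L position)
n=19: L (options 17(W), 14(W), 13(W) are all W)
n=20: W (go to 15, an L position)
n=21: W (go to 19, an L position)
n=22: L (options 20(W), 17(W), 16(W) are all W)
n=23: L (options 21(W), 18(W), 17(W) are all W)
n=24: W (go to 22, an L position)
n=25: W (go to 23, an L position)
n=26: L (options 24(W), 21(W), 20(W) are all W)
n=27: W (go to 22, an L position)
L entries with 1 ≤ n ≤ 27 (n=0 is outside the asked range and is not counted): n = 1, 4, 8, 11, 12, 15, 19, 22, 23, 26; that makes 10.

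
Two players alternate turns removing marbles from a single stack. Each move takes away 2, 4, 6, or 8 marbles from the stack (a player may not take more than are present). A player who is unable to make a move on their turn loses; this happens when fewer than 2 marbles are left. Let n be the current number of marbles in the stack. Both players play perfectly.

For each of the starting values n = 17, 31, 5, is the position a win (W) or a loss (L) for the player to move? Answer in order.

Positions with no move are L. A position that does have a move is losing for the player to move precisely when every available move leads to a winning position for the opponent. Fill in the labels:
n=0: no move → L
n=1: no move → L
n=2: reaches L-position 0 → W
n=3: reaches L-position 1 → W
n=4: reaches L-position 0 → W
n=5: reaches L-position 1 → W
n=6: reaches L-position 0 → W
n=7: reaches L-position 1 → W
n=8: reaches L-position 0 → W
n=9: reaches L-position 1 → W
n=10: only reaches 8(W), 6(W), 4(W), 2(W), all W → L
n=11: only reaches 9(W), 7(W), 5(W), 3(W), all W → L
n=12: reaches L-position 10 → W
n=13: reaches L-position 11 → W
n=14: reaches L-position 10 → W
n=15: reaches L-position 11 → W
n=16: reaches L-position 10 → W
n=17: reaches L-position 11 → W
n=18: reaches L-position 10 → W
n=19: reaches L-position 11 → W
n=20: only reaches 18(W), 16(W), 14(W), 12(W), all W → L
n=21: only reaches 19(W), 17(W), 15(W), 13(W), all W → L
n=22: reaches L-position 20 → W
n=23: reaches L-position 21 → W
n=24: reaches L-position 20 → W
n=25: reaches L-position 21 → W
n=26: reaches L-position 20 → W
n=27: reaches L-position 21 → W
n=28: reaches L-position 20 → W
n=29: reaches L-position 21 → W
n=30: only reaches 28(W), 26(W), 24(W), 22(W), all W → L
n=31: only reaches 29(W), 27(W), 25(W), 23(W), all W → L

17: W, 31: L, 5: W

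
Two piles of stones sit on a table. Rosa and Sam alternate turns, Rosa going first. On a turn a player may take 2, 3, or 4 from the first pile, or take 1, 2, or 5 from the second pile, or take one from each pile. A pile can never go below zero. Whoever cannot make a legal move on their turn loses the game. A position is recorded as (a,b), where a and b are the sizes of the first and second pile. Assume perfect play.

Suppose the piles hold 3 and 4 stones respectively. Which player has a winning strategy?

Sam wins.

Classify positions by backward induction: terminal positions (no move available) are L. From any other position, the mover wins iff some move reaches an L.
No move ever increases a pile, so every position that can arise here has a ≤ 3 and b ≤ 4; it is enough to label the cells with 0 ≤ a ≤ 3 and 0 ≤ b ≤ 4.
Every move lowers a or b (never raises either), so fill the grid row by row in increasing a, and left to right within a row: each cell's successors are then already labelled.
      b=0  b=1  b=2  b=3  b=4
a=0:    L    W    W    L    W
a=1:    L    W    W    L    W
a=2:    W    W    L    W    W
a=3:    W    L    W    W    L
Cells with no legal move (terminal, hence L): (0,0), (1,0).
The remaining L cells, each justified by listing all of its moves:
(0,3): →(0,2)(W), (0,1)(W) — all W, so L
(1,3): →(1,2)(W), (1,1)(W), (0,2)(W) — all W, so L
(2,2): →(0,2)(W), (2,1)(W), (2,0)(W), (1,1)(W) — all W, so L
(3,1): →(1,1)(W), (0,1)(W), (3,0)(W), (2,0)(W) — all W, so L
(3,4): →(1,4)(W), (0,4)(W), (3,3)(W), (3,2)(W), (2,3)(W) — all W, so L
Every other cell has at least one move into one of the L cells above, so it is W.
Every move from (3,4) reaches a W position, so the mover loses.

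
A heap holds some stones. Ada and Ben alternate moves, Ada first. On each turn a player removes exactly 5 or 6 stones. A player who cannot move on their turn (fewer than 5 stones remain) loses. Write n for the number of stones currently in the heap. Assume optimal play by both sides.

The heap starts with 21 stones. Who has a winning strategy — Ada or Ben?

Label each position W (a win for the player to move) or L (a loss). A position with no legal move is L; any other position is W exactly when some move reaches an L, and L when every move reaches a W.
n=0: no move → L
n=1: no move → L
n=2: no move → L
n=3: no move → L
n=4: no move → L
n=5: W (go to 0, an L position)
n=6: W (go to 1, an L position)
n=7: W (go to 2, an L position)
n=8: W (go to 3, an L position)
n=9: W (go to 4, an L position)
n=10: W (go to 4, an L position)
n=11: L (options 6(W), 5(W) are all W)
n=12: L (options 7(W), 6(W) are all W)
n=13: L (options 8(W), 7(W) are all W)
n=14: L (options 9(W), 8(W) are all W)
n=15: L (options 10(W), 9(W) are all W)
n=16: W (go to 11, an L position)
n=17: W (go to 12, an L position)
n=18: W (go to 13, an L position)
n=19: W (go to 14, an L position)
n=20: W (go to 15, an L position)
n=21: W (go to 15, an L position)
From 21 Ada can remove 6, leaving 15, reaching an L position.

Ada wins.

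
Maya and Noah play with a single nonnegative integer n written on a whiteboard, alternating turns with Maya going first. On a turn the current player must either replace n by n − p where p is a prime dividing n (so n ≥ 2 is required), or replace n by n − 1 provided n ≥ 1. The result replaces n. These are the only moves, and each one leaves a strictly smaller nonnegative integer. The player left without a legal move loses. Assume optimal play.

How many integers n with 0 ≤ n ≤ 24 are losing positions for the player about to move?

Positions with no move are L. A position that does have a move is losing for the player to move precisely when every available move leads to a winning position for the opponent. Fill in the labels:
n=0: no move → L
n=1: W (go to 0, an L position)
n=2: W (go to 0, an L position)
n=3: W (go to 0, an L position)
n=4: L (options 2(W), 3(W) are all W)
n=5: W (go to 0, an L position)
n=6: W (go to 4, an L position)
n=7: W (go to 0, an L position)
n=8: L (options 6(W), 7(W) are all W)
n=9: W (go to 8, an L position)
n=10: W (go to 8, an L position)
n=11: W (go to 0, an L position)
n=12: L (options 9(W), 10(W), 11(W) are all W)
n=13: W (go to 0, an L position)
n=14: W (go to 12, an L position)
n=15: W (go to 12, an L position)
n=16: L (options 14(W), 15(W) are all W)
n=17: W (go to 0, an L position)
n=18: W (go to 16, an L position)
n=19: W (go to 0, an L position)
n=20: L (options 15(W), 18(W), 19(W) are all W)
n=21: W (go to 20, an L position)
n=22: W (go to 20, an L position)
n=23: W (go to 0, an L position)
n=24: L (options 21(W), 22(W), 23(W) are all W)
L entries with 0 ≤ n ≤ 24: n = 0, 4, 8, 12, 16, 20, 24; that makes 7.

7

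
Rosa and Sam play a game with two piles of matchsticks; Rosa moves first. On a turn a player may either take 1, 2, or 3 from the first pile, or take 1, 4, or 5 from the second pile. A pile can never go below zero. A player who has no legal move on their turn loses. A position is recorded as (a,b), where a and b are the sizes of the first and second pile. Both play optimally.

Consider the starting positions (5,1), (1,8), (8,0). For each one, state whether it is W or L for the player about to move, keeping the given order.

(5,1): L, (1,8): W, (8,0): L

Positions with no move are L. A position that does have a move is losing for the player to move precisely when every available move leads to a winning position for the opponent. Fill in the labels:
No move ever increases a pile, so every position that can arise here has a ≤ 8 and b ≤ 8; it is enough to label the cells with 0 ≤ a ≤ 8 and 0 ≤ b ≤ 8.
Every move lowers a or b (never raises either), so fill the grid row by row in increasing a, and left to right within a row: each cell's successors are then already labelled.
      b=0  b=1  b=2  b=3  b=4  b=5  b=6  b=7  b=8
a=0:    L    W    L    W    W    W    W    W    L
a=1:    W    L    W    L    W    W    W    W    W
a=2:    W    W    W    W    L    W    L    W    W
a=3:    W    W    W    W    W    L    W    L    W
a=4:    L    W    L    W    W    W    W    W    L
a=5:    W    L    W    L    W    W    W    W    W
a=6:    W    W    W    W    L    W    L    W    W
a=7:    W    W    W    W    W    L    W    L    W
a=8:    L    W    L    W    W    W    W    W    L
Cells with no legal move (terminal, hence L): (0,0).
The remaining L cells, each justified by listing all of its moves:
(0,2): only reaches (0,1)(W), which is W → L
(0,8): only reaches (0,7)(W), (0,4)(W), (0,3)(W), all W → L
(1,1): only reaches (0,1)(W), (1,0)(W), all W → L
(1,3): only reaches (0,3)(W), (1,2)(W), all W → L
(2,4): only reaches (1,4)(W), (0,4)(W), (2,3)(W), (2,0)(W), all W → L
(2,6): only reaches (1,6)(W), (0,6)(W), (2,5)(W), (2,2)(W), (2,1)(W), all W → L
(3,5): only reaches (2,5)(W), (1,5)(W), (0,5)(W), (3,4)(W), (3,1)(W), (3,0)(W), all W → L
(3,7): only reaches (2,7)(W), (1,7)(W), (0,7)(W), (3,6)(W), (3,3)(W), (3,2)(W), all W → L
(4,0): only reaches (3,0)(W), (2,0)(W), (1,0)(W), all W → L
(4,2): only reaches (3,2)(W), (2,2)(W), (1,2)(W), (4,1)(W), all W → L
(4,8): only reaches (3,8)(W), (2,8)(W), (1,8)(W), (4,7)(W), (4,4)(W), (4,3)(W), all W → L
(5,1): only reaches (4,1)(W), (3,1)(W), (2,1)(W), (5,0)(W), all W → L
(5,3): only reaches (4,3)(W), (3,3)(W), (2,3)(W), (5,2)(W), all W → L
(6,4): only reaches (5,4)(W), (4,4)(W), (3,4)(W), (6,3)(W), (6,0)(W), all W → L
(6,6): only reaches (5,6)(W), (4,6)(W), (3,6)(W), (6,5)(W), (6,2)(W), (6,1)(W), all W → L
(7,5): only reaches (6,5)(W), (5,5)(W), (4,5)(W), (7,4)(W), (7,1)(W), (7,0)(W), all W → L
(7,7): only reaches (6,7)(W), (5,7)(W), (4,7)(W), (7,6)(W), (7,3)(W), (7,2)(W), all W → L
(8,0): only reaches (7,0)(W), (6,0)(W), (5,0)(W), all W → L
(8,2): only reaches (7,2)(W), (6,2)(W), (5,2)(W), (8,1)(W), all W → L
(8,8): only reaches (7,8)(W), (6,8)(W), (5,8)(W), (8,7)(W), (8,4)(W), (8,3)(W), all W → L
Every other cell has at least one move into one of the L cells above, so it is W.
(5,1): one of the L cells justified above, so L
(1,8): the move to (0,8) reaches an L cell, so W
(8,0): one of the L cells justified above, so L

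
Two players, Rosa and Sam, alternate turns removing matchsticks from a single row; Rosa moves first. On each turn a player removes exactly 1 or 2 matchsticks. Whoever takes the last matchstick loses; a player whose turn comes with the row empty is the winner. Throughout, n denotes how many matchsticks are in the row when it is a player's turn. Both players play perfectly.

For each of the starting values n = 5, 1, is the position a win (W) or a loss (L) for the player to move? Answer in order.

Build the W/L table. Terminal = W. A non-terminal position is W if it has a move to some L; otherwise it is L.
n=0: no move; the opponent has just taken the last matchstick and therefore loses → W
n=1: L (sole option 0(W) is W)
n=2: W (go to 1, an L position)
n=3: W (go to 1, an L position)
n=4: L (options 3(W), 2(W) are all W)
n=5: W (go to 4, an L position)

5: W, 1: L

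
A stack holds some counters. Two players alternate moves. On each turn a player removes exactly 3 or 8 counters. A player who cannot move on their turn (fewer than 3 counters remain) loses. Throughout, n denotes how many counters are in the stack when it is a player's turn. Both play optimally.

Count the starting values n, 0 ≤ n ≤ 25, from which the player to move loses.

13

Build the W/L table. Terminal = L. A non-terminal position is W if it has a move to some L; otherwise it is L.
n=0: no move → L
n=1: no move → L
n=2: no move → L
n=3: can move to 0, which is L ⇒ W
n=4: can move to 1, which is L ⇒ W
n=5: can move to 2, which is L ⇒ W
n=6: the only move is to 3(W), a W ⇒ L
n=7: the only move is to 4(W), a W ⇒ L
n=8: can move to 0, which is L ⇒ W
n=9: can move to 6, which is L ⇒ W
n=10: can move to 7, which is L ⇒ W
n=11: moves to 8(W), 3(W); every one is W ⇒ L
n=12: moves to 9(W), 4(W); every one is W ⇒ L
n=13: moves to 10(W), 5(W); every one is W ⇒ L
n=14: can move to 11, which is L ⇒ W
n=15: can move to 12, which is L ⇒ W
n=16: can move to 13, which is L ⇒ W
n=17: moves to 14(W), 9(W); every one is W ⇒ L
n=18: moves to 15(W), 10(W); every one is W ⇒ L
n=19: can move to 11, which is L ⇒ W
n=20: can move to 17, which is L ⇒ W
n=21: can move to 18, which is L ⇒ W
n=22: moves to 19(W), 14(W); every one is W ⇒ L
n=23: moves to 20(W), 15(W); every one is W ⇒ L
n=24: moves to 21(W), 16(W); every one is W ⇒ L
n=25: can move to 22, which is L ⇒ W
L entries with 0 ≤ n ≤ 25: n = 0, 1, 2, 6, 7, 11, 12, 13, 17, 18, 22, 23, 24; that makes 13.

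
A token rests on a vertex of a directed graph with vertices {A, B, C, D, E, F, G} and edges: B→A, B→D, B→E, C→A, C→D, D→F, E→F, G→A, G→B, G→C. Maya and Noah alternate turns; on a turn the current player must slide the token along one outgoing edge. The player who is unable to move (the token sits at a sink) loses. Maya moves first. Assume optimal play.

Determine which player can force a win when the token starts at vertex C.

Maya wins.

Work bottom-up. With no move the player to move loses. Otherwise the position is W if at least one move leads to an L position for the opponent, and L if every move leads to a W.
Every edge goes from a vertex to one that appears earlier in the order F, A, D, E, C, B, G, so processing vertices in that order labels each vertex after all of its successors.
F: no outgoing edge → L
A: no outgoing edge → L
D: can move to F, which is L ⇒ W
E: can move to F, which is L ⇒ W
C: can move to A, which is L ⇒ W
B: can move to A, which is L ⇒ W
G: can move to A, which is L ⇒ W
The starting position C is W: Maya should move to A, handing over an L position.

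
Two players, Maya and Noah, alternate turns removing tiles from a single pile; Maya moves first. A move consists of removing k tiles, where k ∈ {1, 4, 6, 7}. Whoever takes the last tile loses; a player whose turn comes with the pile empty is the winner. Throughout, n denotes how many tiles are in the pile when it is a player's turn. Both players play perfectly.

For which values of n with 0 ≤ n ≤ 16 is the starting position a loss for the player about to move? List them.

1, 3, 6, 11, 14, 16

Build the W/L table. Terminal = W. A non-terminal position is W if it has a move to some L; otherwise it is L.
n=0: no move; the opponent has just taken the last tile and therefore loses → W
n=1: the only move is to 0(W), a W ⇒ L
n=2: can move to 1, which is L ⇒ W
n=3: the only move is to 2(W), a W ⇒ L
n=4: can move to 3, which is L ⇒ W
n=5: can move to 1, which is L ⇒ W
n=6: moves to 5(W), 2(W), 0(W); every one is W ⇒ L
n=7: can move to 6, which is L ⇒ W
n=8: can move to 1, which is L ⇒ W
n=9: can move to 3, which is L ⇒ W
n=10: can move to 6, which is L ⇒ W
n=11: moves to 10(W), 7(W), 5(W), 4(W); every one is W ⇒ L
n=12: can move to 11, which is L ⇒ W
n=13: can move to 6, which is L ⇒ W
n=14: moves to 13(W), 10(W), 8(W), 7(W); every one is W ⇒ L
n=15: can move to 14, which is L ⇒ W
n=16: moves to 15(W), 12(W), 10(W), 9(W); every one is W ⇒ L
Reading off the rows marked L gives the requested list; there are 6 such values of n.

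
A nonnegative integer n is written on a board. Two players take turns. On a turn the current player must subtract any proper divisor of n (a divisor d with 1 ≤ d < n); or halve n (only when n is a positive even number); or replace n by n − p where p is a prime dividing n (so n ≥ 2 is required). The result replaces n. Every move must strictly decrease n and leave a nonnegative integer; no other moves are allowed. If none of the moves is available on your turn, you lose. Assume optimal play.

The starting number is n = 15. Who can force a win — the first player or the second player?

The first player wins.

Classify positions by backward induction: terminal positions (no move available) are L. From any other position, the mover wins iff some move reaches an L.
n=0: no move → L
n=1: no move → L
n=2: can move to 0, which is L ⇒ W
n=3: can move to 0, which is L ⇒ W
n=4: moves to 2(W), 3(W); every one is W ⇒ L
n=5: can move to 0, which is L ⇒ W
n=6: can move to 4, which is L ⇒ W
n=7: can move to 0, which is L ⇒ W
n=8: can move to 4, which is L ⇒ W
n=9: moves to 6(W), 8(W); every one is W ⇒ L
n=10: can move to 9, which is L ⇒ W
n=11: can move to 0, which is L ⇒ W
n=12: can move to 9, which is L ⇒ W
n=13: can move to 0, which is L ⇒ W
n=14: moves to 7(W), 12(W), 13(W); every one is W ⇒ L
n=15: can move to 14, which is L ⇒ W
The starting position 15 is W: the player to move should move to 14, handing over an L position.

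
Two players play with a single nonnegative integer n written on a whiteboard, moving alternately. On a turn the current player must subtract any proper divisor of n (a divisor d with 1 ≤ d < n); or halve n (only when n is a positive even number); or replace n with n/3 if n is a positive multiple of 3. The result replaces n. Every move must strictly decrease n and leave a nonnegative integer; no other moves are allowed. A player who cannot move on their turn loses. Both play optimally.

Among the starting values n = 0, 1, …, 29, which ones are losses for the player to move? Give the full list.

Use the standard recursion: the mover loses at a terminal position; elsewhere, the mover wins exactly when some move hands the opponent an L position.
n=0: no move → L
n=1: no move → L
n=2: →1(L), so W
n=3: →1(L), so W
n=4: →2(W), 3(W) — all W, so L
n=5: →4(L), so W
n=6: →4(L), so W
n=7: →6(W) only, which is W, so L
n=8: →4(L), so W
n=9: →3(W), 6(W), 8(W) — all W, so L
n=10: →9(L), so W
n=11: →10(W) only, which is W, so L
n=12: →4(L), so W
n=13: →12(W) only, which is W, so L
n=14: →7(L), so W
n=15: →5(W), 10(W), 12(W), 14(W) — all W, so L
n=16: →15(L), so W
n=17: →16(W) only, which is W, so L
n=18: →9(L), so W
n=19: →18(W) only, which is W, so L
n=20: →15(L), so W
n=21: →7(L), so W
n=22: →11(L), so W
n=23: →22(W) only, which is W, so L
n=24: →23(L), so W
n=25: →20(W), 24(W) — all W, so L
n=26: →13(L), so W
n=27: →9(L), so W
n=28: →14(W), 21(W), 24(W), 26(W), 27(W) — all W, so L
n=29: →28(L), so W
Reading off the rows marked L gives the requested list; there are 13 such values of n.

0, 1, 4, 7, 9, 11, 13, 15, 17, 19, 23, 25, 28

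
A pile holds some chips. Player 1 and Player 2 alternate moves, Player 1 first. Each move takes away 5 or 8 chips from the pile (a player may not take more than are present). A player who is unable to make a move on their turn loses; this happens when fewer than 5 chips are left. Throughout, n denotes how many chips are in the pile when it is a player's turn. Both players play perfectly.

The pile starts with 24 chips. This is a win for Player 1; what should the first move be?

Remove 8, leaving 16.

Compute win/loss labels from the base case upward. A position with no move is L. Any other position is W if it can reach an L in one move, else L.
n=0: no move → L
n=1: no move → L
n=2: no move → L
n=3: no move → L
n=4: no move → L
n=5: →0(L), so W
n=6: →1(L), so W
n=7: →2(L), so W
n=8: →3(L), so W
n=9: →4(L), so W
n=10: →2(L), so W
n=11: →3(L), so W
n=12: →4(L), so W
n=13: →8(W), 5(W) — all W, so L
n=14: →9(W), 6(W) — all W, so L
n=15: →10(W), 7(W) — all W, so L
n=16: →11(W), 8(W) — all W, so L
n=17: →12(W), 9(W) — all W, so L
n=18: →13(L), so W
n=19: →14(L), so W
n=20: →15(L), so W
n=21: →16(L), so W
n=22: →17(L), so W
n=23: →15(L), so W
n=24: →16(L), so W
From 24, the L positions reachable in one move are: 16.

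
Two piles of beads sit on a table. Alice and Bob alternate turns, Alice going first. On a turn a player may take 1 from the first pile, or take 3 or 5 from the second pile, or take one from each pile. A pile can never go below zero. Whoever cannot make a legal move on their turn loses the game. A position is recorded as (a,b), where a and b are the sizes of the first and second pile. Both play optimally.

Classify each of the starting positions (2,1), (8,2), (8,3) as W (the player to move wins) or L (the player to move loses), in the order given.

Positions with no move are L. A position that does have a move is losing for the player to move precisely when every available move leads to a winning position for the opponent. Fill in the labels:
No move ever increases a pile, so every position that can arise here has a ≤ 8 and b ≤ 3; it is enough to label the cells with 0 ≤ a ≤ 8 and 0 ≤ b ≤ 3.
Every move lowers a or b (never raises either), so fill the grid row by row in increasing a, and left to right within a row: each cell's successors are then already labelled.
      b=0  b=1  b=2  b=3
a=0:    L    L    L    W
a=1:    W    W    W    W
a=2:    L    L    L    W
a=3:    W    W    W    W
a=4:    L    L    L    W
a=5:    W    W    W    W
a=6:    L    L    L    W
a=7:    W    W    W    W
a=8:    L    L    L    W
Cells with no legal move (terminal, hence L): (0,0), (0,1), (0,2).
The remaining L cells, each justified by listing all of its moves:
(2,0): L (sole option (1,0)(W) is W)
(2,1): L (options (1,1)(W), (1,0)(W) are all W)
(2,2): L (options (1,2)(W), (1,1)(W) are all W)
(4,0): L (sole option (3,0)(W) is W)
(4,1): L (options (3,1)(W), (3,0)(W) are all W)
(4,2): L (options (3,2)(W), (3,1)(W) are all W)
(6,0): L (sole option (5,0)(W) is W)
(6,1): L (options (5,1)(W), (5,0)(W) are all W)
(6,2): L (options (5,2)(W), (5,1)(W) are all W)
(8,0): L (sole option (7,0)(W) is W)
(8,1): L (options (7,1)(W), (7,0)(W) are all W)
(8,2): L (options (7,2)(W), (7,1)(W) are all W)
Every other cell has at least one move into one of the L cells above, so it is W.
(2,1): one of the L cells justified above, so L
(8,2): one of the L cells justified above, so L
(8,3): the move to (8,0) reaches an L cell, so W

(2,1): L, (8,2): L, (8,3): W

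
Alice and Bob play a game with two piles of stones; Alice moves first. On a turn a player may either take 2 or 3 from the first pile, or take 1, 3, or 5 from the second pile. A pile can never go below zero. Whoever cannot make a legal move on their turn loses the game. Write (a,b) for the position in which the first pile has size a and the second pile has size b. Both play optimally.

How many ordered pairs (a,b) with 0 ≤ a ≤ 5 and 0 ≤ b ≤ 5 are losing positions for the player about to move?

15

Use the standard recursion: the mover loses at a terminal position; elsewhere, the mover wins exactly when some move hands the opponent an L position.
Every move lowers a or b (never raises either), so fill the grid row by row in increasing a, and left to right within a row: each cell's successors are then already labelled.
      b=0  b=1  b=2  b=3  b=4  b=5
a=0:    L    W    L    W    L    W
a=1:    L    W    L    W    L    W
a=2:    W    L    W    L    W    L
a=3:    W    L    W    L    W    L
a=4:    W    W    W    W    W    W
a=5:    L    W    L    W    L    W
Cells with no legal move (terminal, hence L): (0,0), (1,0).
The remaining L cells, each justified by listing all of its moves:
(0,2): L (sole option (0,1)(W) is W)
(0,4): L (options (0,3)(W), (0,1)(W) are all W)
(1,2): L (sole option (1,1)(W) is W)
(1,4): L (options (1,3)(W), (1,1)(W) are all W)
(2,1): L (options (0,1)(W), (2,0)(W) are all W)
(2,3): L (options (0,3)(W), (2,2)(W), (2,0)(W) are all W)
(2,5): L (options (0,5)(W), (2,4)(W), (2,2)(W), (2,0)(W) are all W)
(3,1): L (options (1,1)(W), (0,1)(W), (3,0)(W) are all W)
(3,3): L (options (1,3)(W), (0,3)(W), (3,2)(W), (3,0)(W) are all W)
(3,5): L (options (1,5)(W), (0,5)(W), (3,4)(W), (3,2)(W), (3,0)(W) are all W)
(5,0): L (options (3,0)(W), (2,0)(W) are all W)
(5,2): L (options (3,2)(W), (2,2)(W), (5,1)(W) are all W)
(5,4): L (options (3,4)(W), (2,4)(W), (5,3)(W), (5,1)(W) are all W)
Every other cell has at least one move into one of the L cells above, so it is W.
L cells per row: a=0: 3, a=1: 3, a=2: 3, a=3: 3, a=4: 0, a=5: 3; total 15.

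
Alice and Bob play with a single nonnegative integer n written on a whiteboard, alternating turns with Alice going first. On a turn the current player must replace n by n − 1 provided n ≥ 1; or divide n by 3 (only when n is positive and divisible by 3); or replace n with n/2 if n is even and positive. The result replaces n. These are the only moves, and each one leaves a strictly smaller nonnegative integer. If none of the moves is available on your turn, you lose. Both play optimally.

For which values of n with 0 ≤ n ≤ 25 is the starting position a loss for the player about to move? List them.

0, 2, 5, 7, 9, 11, 13, 16, 19, 23, 25

Work bottom-up. With no move the player to move loses. Otherwise the position is W if at least one move leads to an L position for the opponent, and L if every move leads to a W.
n=0: no move → L
n=1: can move to 0, which is L ⇒ W
n=2: the only move is to 1(W), a W ⇒ L
n=3: can move to 2, which is L ⇒ W
n=4: can move to 2, which is L ⇒ W
n=5: the only move is to 4(W), a W ⇒ L
n=6: can move to 2, which is L ⇒ W
n=7: the only move is to 6(W), a W ⇒ L
n=8: can move to 7, which is L ⇒ W
n=9: moves to 3(W), 8(W); every one is W ⇒ L
n=10: can move to 5, which is L ⇒ W
n=11: the only move is to 10(W), a W ⇒ L
n=12: can move to 11, which is L ⇒ W
n=13: the only move is to 12(W), a W ⇒ L
n=14: can move to 7, which is L ⇒ W
n=15: can move to 5, which is L ⇒ W
n=16: moves to 8(W), 15(W); every one is W ⇒ L
n=17: can move to 16, which is L ⇒ W
n=18: can move to 9, which is L ⇒ W
n=19: the only move is to 18(W), a W ⇒ L
n=20: can move to 19, which is L ⇒ W
n=21: can move to 7, which is L ⇒ W
n=22: can move to 11, which is L ⇒ W
n=23: the only move is to 22(W), a W ⇒ L
n=24: can move to 23, which is L ⇒ W
n=25: the only move is to 24(W), a W ⇒ L
The losing starting values of n are exactly the entries labelled L in this table (11 of them).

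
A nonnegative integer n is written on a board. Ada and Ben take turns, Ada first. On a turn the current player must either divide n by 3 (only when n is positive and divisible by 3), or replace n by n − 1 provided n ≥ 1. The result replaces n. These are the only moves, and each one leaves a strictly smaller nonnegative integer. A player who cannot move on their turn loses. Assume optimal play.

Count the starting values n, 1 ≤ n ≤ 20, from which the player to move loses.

Label each position W (a win for the player to move) or L (a loss). A position with no legal move is L; any other position is W exactly when some move reaches an L, and L when every move reaches a W.
n=0: no move → L
n=1: →0(L), so W
n=2: →1(W) only, which is W, so L
n=3: →2(L), so W
n=4: →3(W) only, which is W, so L
n=5: →4(L), so W
n=6: →2(L), so W
n=7: →6(W) only, which is W, so L
n=8: →7(L), so W
n=9: →3(W), 8(W) — all W, so L
n=10: →9(L), so W
n=11: →10(W) only, which is W, so L
n=12: →4(L), so W
n=13: →12(W) only, which is W, so L
n=14: →13(L), so W
n=15: →5(W), 14(W) — all W, so L
n=16: →15(L), so W
n=17: →16(W) only, which is W, so L
n=18: →17(L), so W
n=19: →18(W) only, which is W, so L
n=20: →19(L), so W
L entries with 1 ≤ n ≤ 20 (n=0 is outside the asked range and is not counted): n = 2, 4, 7, 9, 11, 13, 15, 17, 19; that makes 9.

9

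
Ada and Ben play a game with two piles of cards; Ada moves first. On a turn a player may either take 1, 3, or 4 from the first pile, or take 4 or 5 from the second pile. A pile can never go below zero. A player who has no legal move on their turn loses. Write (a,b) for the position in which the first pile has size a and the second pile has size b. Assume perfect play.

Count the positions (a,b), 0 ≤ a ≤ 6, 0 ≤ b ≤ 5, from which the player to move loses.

Use the standard recursion: the mover loses at a terminal position; elsewhere, the mover wins exactly when some move hands the opponent an L position.
Every move lowers a or b (never raises either), so fill the grid row by row in increasing a, and left to right within a row: each cell's successors are then already labelled.
      b=0  b=1  b=2  b=3  b=4  b=5
a=0:    L    L    L    L    W    W
a=1:    W    W    W    W    L    L
a=2:    L    L    L    L    W    W
a=3:    W    W    W    W    L    L
a=4:    W    W    W    W    W    W
a=5:    W    W    W    W    W    W
a=6:    W    W    W    W    W    W
Cells with no legal move (terminal, hence L): (0,0), (0,1), (0,2), (0,3).
The remaining L cells, each justified by listing all of its moves:
(1,4): only reaches (0,4)(W), (1,0)(W), all W → L
(1,5): only reaches (0,5)(W), (1,1)(W), (1,0)(W), all W → L
(2,0): only reaches (1,0)(W), which is W → L
(2,1): only reaches (1,1)(W), which is W → L
(2,2): only reaches (1,2)(W), which is W → L
(2,3): only reaches (1,3)(W), which is W → L
(3,4): only reaches (2,4)(W), (0,4)(W), (3,0)(W), all W → L
(3,5): only reaches (2,5)(W), (0,5)(W), (3,1)(W), (3,0)(W), all W → L
Every other cell has at least one move into one of the L cells above, so it is W.
L cells per row: a=0: 4, a=1: 2, a=2: 4, a=3: 2, a=4: 0, a=5: 0, a=6: 0; total 12.

12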